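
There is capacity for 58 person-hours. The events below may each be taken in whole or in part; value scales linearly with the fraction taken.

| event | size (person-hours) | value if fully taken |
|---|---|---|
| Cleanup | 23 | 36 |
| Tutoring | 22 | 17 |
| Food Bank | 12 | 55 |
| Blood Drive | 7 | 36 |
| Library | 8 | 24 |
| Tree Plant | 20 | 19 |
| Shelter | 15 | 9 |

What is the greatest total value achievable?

158.6

Best value per unit of size first: Blood Drive 36/7≈5.14, Food Bank 55/12≈4.58, Library 24/8≈3, Cleanup 36/23≈1.57, Tree Plant 19/20≈0.95, Tutoring 17/22≈0.773, Shelter 9/15≈0.6.
Take all of Blood Drive (7 person-hours, value 36) — 51 person-hours left.
Food Bank: take in full, 12 person-hours for value 55 — 39 left.
Take all of Library (8 person-hours, value 24) — 31 person-hours left.
Take all of Cleanup (23 person-hours, value 36) — 8 person-hours left.
Fill the last 8 person-hours with part of Tree Plant: 8/20 of it earns 7.6.
Total value = 158.6.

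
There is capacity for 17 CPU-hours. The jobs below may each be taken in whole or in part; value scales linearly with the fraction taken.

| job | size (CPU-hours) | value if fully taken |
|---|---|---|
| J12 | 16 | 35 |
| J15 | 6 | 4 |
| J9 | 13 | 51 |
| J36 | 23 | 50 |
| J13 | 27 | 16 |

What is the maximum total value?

59.75

Rank by value-to-size ratio: J9 51/13≈3.92, J12 35/16≈2.19, J36 50/23≈2.17, J15 4/6≈0.667, J13 16/27≈0.593.
All 13 CPU-hours of J9 fit (value 51) — 4 remain.
Only 4 CPU-hours remain; take 4/16 of J12 for value 35×4/16 = 8.75.
Total value = 59.75.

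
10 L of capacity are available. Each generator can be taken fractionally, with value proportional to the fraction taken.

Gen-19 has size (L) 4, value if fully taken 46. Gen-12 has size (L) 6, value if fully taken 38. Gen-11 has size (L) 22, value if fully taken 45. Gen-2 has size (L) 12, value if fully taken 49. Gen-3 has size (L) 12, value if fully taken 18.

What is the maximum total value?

Best value per unit of size first: Gen-19 46/4≈11.5, Gen-12 38/6≈6.33, Gen-2 49/12≈4.08, Gen-11 45/22≈2.05, Gen-3 18/12≈1.5.
Take all of Gen-19 (4 L, value 46) ; 6 L left.
All 6 L of Gen-12 fit (value 38) ; 0 remain.
Total value = 84.

84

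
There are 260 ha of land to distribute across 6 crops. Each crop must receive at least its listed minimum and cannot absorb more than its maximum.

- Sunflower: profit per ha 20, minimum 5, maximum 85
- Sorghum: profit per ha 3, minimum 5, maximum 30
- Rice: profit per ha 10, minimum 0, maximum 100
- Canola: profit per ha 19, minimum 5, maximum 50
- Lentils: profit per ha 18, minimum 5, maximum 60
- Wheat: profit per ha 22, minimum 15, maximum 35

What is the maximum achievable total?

Meeting every minimum uses 5+5+0+5+5+15 = 35 ha, leaving 225.
Rank by profit per ha: Wheat 22 > Sunflower 20 > Canola 19 > Lentils 18 > Rice 10 > Sorghum 3.
Wheat: +20 to 35 (cap) — 205 left.
Sunflower: +80 to 85 (cap) — 125 left.
Give Canola 45 more to hit its cap of 50 — 80 left.
Lentils: +55 to 60 (cap) — 25 left.
Rice has room for 100 more but only 25 remain, so it gets 25.
Total = 20×85 + 3×5 + 10×25 + 19×50 + 18×60 + 22×35 = 4765.

4765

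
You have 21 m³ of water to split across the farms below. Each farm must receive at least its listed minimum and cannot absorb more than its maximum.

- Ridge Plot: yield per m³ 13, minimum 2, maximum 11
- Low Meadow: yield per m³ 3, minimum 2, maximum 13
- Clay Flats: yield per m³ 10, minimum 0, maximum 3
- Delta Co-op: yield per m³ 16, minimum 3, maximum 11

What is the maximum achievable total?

286

Meeting every minimum uses 2+2+0+3 = 7 m³, leaving 14.
Order the farms by yield per m³: Delta Co-op 16 > Ridge Plot 13 > Clay Flats 10 > Low Meadow 3.
Give Delta Co-op 8 more to hit its cap of 11 — 6 left.
Only 6 left; Ridge Plot takes them to reach 8.
Total = 13×8 + 3×2 + 16×11 = 286.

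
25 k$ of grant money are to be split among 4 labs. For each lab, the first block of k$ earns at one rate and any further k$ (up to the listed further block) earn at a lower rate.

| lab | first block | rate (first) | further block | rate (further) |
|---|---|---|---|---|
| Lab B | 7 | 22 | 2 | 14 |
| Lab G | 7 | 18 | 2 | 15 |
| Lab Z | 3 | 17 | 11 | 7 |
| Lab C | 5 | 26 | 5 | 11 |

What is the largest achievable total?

Rank every tier by rate: Lab C/T1 26 > Lab B/T1 22 > Lab G/T1 18 > Lab Z/T1 17 > Lab G/T2 15 > Lab B/T2 14 > Lab C/T2 11 > Lab Z/T2 7.
Fill Lab C T1 block (5 at 26) — 20 left.
Fill Lab B T1 block (7 at 22) — 13 left.
Fill Lab G T1 block (7 at 18) — 6 left.
Lab Z/T1 (17): +3 — 3 left.
Fill Lab G T2 block (2 at 15) — 1 left.
Lab B T2 at 14: only 1 left, fill 1.
Total = 26×5 + 22×7 + 18×7 + 17×3 + 15×2 + 14×1 = 505.

505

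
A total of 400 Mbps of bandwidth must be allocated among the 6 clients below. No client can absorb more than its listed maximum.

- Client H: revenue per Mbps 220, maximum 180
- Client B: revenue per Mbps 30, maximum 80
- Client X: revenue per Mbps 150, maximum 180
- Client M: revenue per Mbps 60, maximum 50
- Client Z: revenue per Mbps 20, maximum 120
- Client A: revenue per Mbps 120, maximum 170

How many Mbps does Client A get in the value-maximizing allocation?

Highest revenue per Mbps first: Client H 220 > Client X 150 > Client A 120 > Client M 60 > Client B 30 > Client Z 20.
Give Client H 180 to hit its cap of 180 ; 220 left.
Give Client X 180 to hit its cap of 180 ; 40 left.
Client A: +40 (room for 170) → 40. Pool exhausted.

40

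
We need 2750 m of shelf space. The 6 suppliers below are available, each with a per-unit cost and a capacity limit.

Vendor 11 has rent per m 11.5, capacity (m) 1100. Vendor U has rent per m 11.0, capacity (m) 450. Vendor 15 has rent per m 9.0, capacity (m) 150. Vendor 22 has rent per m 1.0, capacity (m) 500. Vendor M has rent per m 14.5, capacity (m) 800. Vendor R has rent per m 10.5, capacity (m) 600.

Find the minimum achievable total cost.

25175

Fill from the cheapest supplier first.
Vendor 22 at 1.0: take all 500 m → 2250 still needed.
Vendor 15 (9.0): use full 150 → 2100 m to go.
Vendor R (10.5): use full 600 → 1500 m to go.
Vendor U at 11.0: take all 450 m → 1050 still needed.
Vendor 11 (11.5): take the remaining 1050 → done.
Vendor M: unused.
Cost = 500×1.0 + 150×9.0 + 600×10.5 + 450×11.0 + 1050×11.5 = 25175.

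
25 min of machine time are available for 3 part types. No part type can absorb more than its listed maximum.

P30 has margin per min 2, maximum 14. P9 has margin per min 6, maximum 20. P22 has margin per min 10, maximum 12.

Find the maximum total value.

198

Order the part types by margin per min: P22 10 > P9 6 > P30 2.
P22: +12 to 12 (cap) → 13 left.
P9 has room for 20 but only 13 remain, so it gets 13.
Total = 6×13 + 10×12 = 198.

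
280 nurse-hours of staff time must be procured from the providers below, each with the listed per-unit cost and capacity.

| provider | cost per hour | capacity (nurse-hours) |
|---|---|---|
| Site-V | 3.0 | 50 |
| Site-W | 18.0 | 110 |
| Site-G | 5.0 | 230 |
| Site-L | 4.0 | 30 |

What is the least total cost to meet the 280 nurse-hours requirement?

1270

Cheapest first:
Site-V (3.0): use full 50 ; 230 nurse-hours to go.
Site-L (4.0): use full 30 ; 200 nurse-hours to go.
Site-G at 5.0: take 200 of its 230 ; requirement met.
Site-W: unused.
Cost = 50×3.0 + 30×4.0 + 200×5.0 = 1270.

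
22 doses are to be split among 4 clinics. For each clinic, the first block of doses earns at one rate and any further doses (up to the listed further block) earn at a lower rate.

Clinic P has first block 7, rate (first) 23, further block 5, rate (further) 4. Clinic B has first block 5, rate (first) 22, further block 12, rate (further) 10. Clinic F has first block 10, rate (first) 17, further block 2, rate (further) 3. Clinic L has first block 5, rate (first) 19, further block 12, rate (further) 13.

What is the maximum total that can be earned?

Treat each block as its own option and order by rate: Clinic P/first 23 > Clinic B/first 22 > Clinic L/first 19 > Clinic F/first 17 > Clinic L/second 13 > Clinic B/second 10 > Clinic P/second 4 > Clinic F/second 3.
Clinic P/first (23): +7 — 15 left.
Clinic B first at 22: fill all 5 — 10 left.
Fill Clinic L first block (5 at 19) — 5 left.
Clinic F/first: +5 of 10 at 17; pool empty.
Total = 23×7 + 22×5 + 19×5 + 17×5 = 451.

451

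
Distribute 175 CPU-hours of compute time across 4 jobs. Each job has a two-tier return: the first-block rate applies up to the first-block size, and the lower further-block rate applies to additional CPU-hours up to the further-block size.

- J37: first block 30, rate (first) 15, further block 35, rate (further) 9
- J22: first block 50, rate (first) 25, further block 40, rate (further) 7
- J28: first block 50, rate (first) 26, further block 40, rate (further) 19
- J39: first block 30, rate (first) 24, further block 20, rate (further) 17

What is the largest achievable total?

Treat each block as its own option and order by rate: J28/first 26 > J22/first 25 > J39/first 24 > J28/second 19 > J39/second 17 > J37/first 15 > J37/second 9 > J22/second 7.
Fill J28 first block (50 at 26) → 125 left.
J22/first (25): +50 → 75 left.
J39/first (24): +30 → 45 left.
Fill J28 second block (40 at 19) → 5 left.
J39 second at 17: only 5 left, fill 5.
Total = 26×50 + 25×50 + 24×30 + 19×40 + 17×5 = 4115.

4115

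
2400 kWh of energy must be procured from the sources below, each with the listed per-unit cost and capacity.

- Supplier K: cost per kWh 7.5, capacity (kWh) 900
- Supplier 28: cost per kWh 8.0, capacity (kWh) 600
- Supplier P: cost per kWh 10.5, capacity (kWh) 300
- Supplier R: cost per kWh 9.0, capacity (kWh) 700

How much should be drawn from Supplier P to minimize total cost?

Use sources in increasing cost order.
Take 900 from Supplier K at 7.5 — need 1500 more.
Supplier 28 (8.0): use full 600 — 900 kWh to go.
Supplier R (9.0): use full 700 — 200 kWh to go.
Supplier P at 10.5: take 200 of its 300 — requirement met.

200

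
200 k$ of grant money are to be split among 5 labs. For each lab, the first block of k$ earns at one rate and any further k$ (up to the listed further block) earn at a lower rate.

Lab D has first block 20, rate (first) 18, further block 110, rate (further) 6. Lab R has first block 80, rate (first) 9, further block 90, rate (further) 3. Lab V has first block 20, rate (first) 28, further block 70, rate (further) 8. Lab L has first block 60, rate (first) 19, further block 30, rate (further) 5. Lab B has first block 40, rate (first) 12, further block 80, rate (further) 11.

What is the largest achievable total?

3200

Order all 10 blocks by rate: Lab V/first 28 > Lab L/first 19 > Lab D/first 18 > Lab B/first 12 > Lab B/second 11 > Lab R/first 9 > Lab V/second 8 > Lab D/second 6 > Lab L/second 5 > Lab R/second 3.
Lab V first at 28: fill all 20 — 180 left.
Lab L first at 19: fill all 60 — 120 left.
Fill Lab D first block (20 at 18) — 100 left.
Fill Lab B first block (40 at 12) — 60 left.
60 remain; put them into Lab B second at 11.
Total = 28×20 + 19×60 + 18×20 + 12×40 + 11×60 = 3200.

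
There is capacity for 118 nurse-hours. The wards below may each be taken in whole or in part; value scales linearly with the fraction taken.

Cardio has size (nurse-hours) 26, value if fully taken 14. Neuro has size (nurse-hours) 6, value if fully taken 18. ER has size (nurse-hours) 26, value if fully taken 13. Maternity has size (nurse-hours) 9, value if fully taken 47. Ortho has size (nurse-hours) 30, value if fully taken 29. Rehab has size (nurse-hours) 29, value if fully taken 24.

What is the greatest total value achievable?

141

Best value per unit of size first: Maternity 47/9≈5.22, Neuro 18/6≈3, Ortho 29/30≈0.967, Rehab 24/29≈0.828, Cardio 14/26≈0.538, ER 13/26≈0.5.
Maternity: take in full, 9 nurse-hours for value 47 → 109 left.
All 6 nurse-hours of Neuro fit (value 18) → 103 remain.
All 30 nurse-hours of Ortho fit (value 29) → 73 remain.
Take all of Rehab (29 nurse-hours, value 24) → 44 nurse-hours left.
All 26 nurse-hours of Cardio fit (value 14) → 18 remain.
Fill the last 18 nurse-hours with part of ER: 18/26 of it earns 9.
Total value = 141.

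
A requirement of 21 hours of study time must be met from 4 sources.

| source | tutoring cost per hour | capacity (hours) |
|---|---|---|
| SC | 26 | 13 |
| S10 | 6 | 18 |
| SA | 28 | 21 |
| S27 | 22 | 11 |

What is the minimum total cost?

Use sources in increasing cost order.
Take 18 from S10 at 6 → need 3 more.
S27 (22): take the remaining 3 → done.
SC, SA: unused.
Cost = 18×6 + 3×22 = 174.

174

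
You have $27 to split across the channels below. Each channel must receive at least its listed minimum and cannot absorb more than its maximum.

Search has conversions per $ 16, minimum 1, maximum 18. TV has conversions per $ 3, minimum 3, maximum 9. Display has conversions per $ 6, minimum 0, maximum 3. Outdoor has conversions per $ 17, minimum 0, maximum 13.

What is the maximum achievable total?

406

Meeting every minimum uses 1+3+0+0 = 4 $, leaving 23.
Highest conversions per $ first: Outdoor 17 > Search 16 > Display 6 > TV 3.
Give Outdoor 13 more to hit its cap of 13 ; 10 left.
Only 10 left; Search takes them to reach 11.
Total = 16×11 + 3×3 + 17×13 = 406.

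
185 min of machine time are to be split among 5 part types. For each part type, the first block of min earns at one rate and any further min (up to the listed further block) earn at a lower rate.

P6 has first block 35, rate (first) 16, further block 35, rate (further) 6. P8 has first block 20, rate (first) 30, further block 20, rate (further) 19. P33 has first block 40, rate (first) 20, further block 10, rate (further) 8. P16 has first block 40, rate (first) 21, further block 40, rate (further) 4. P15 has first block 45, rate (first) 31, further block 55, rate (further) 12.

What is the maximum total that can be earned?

Order all 10 blocks by rate: P15/T1 31 > P8/T1 30 > P16/T1 21 > P33/T1 20 > P8/T2 19 > P6/T1 16 > P15/T2 12 > P33/T2 8 > P6/T2 6 > P16/T2 4.
P15/T1 (31): +45 → 140 left.
P8/T1 (30): +20 → 120 left.
Fill P16 T1 block (40 at 21) → 80 left.
P33 T1 at 20: fill all 40 → 40 left.
Fill P8 T2 block (20 at 19) → 20 left.
P6/T1: +20 of 35 at 16; pool empty.
Total = 31×45 + 30×20 + 21×40 + 20×40 + 19×20 + 16×20 = 4335.

4335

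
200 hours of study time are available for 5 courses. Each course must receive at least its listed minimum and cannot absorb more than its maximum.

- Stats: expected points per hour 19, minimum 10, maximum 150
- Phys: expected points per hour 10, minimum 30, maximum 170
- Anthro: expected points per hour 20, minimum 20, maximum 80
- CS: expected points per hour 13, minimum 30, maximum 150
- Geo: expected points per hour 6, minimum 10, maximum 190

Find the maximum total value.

3300

Meeting every minimum uses 10+30+20+30+10 = 100 hours, leaving 100.
Order the courses by expected points per hour: Anthro 20 > Stats 19 > CS 13 > Phys 10 > Geo 6.
Anthro takes 60 more to reach its cap of 80 → 40 left.
Stats has room for 140 more but only 40 remain, so it gets 50.
Total = 19×50 + 10×30 + 20×80 + 13×30 + 6×10 = 3300.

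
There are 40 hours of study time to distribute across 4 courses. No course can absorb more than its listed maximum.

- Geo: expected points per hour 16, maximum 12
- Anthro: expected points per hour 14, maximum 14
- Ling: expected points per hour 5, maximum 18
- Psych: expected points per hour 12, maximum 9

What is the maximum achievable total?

Highest expected points per hour first: Geo 16 > Anthro 14 > Psych 12 > Ling 5.
Geo takes 12 to reach its cap of 12 ; 28 left.
Anthro: +14 to 14 (cap) ; 14 left.
Psych: +9 to 9 (cap) ; 5 left.
Ling: +5 (room for 18) → 5. Pool exhausted.
Total = 16×12 + 14×14 + 5×5 + 12×9 = 521.

521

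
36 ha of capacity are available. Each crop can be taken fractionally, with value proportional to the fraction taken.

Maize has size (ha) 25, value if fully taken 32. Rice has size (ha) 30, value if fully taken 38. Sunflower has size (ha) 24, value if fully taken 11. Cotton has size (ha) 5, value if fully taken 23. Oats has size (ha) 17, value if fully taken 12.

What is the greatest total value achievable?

Sort by value density: Cotton 23/5≈4.6, Maize 32/25≈1.28, Rice 38/30≈1.27, Oats 12/17≈0.706, Sunflower 11/24≈0.458.
Cotton: take in full, 5 ha for value 23 ; 31 left.
All 25 ha of Maize fit (value 32) ; 6 remain.
6 ha left: a 6/30 share of Rice gives 38×6/30 = 7.6.
Total value = 62.6.

62.6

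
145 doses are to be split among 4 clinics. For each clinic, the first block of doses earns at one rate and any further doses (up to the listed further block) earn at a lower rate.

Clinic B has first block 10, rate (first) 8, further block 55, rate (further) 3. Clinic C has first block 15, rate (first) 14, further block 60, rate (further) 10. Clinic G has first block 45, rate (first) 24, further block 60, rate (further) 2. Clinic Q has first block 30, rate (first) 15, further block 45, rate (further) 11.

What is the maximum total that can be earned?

2335

Rank every tier by rate: Clinic G/T1 24 > Clinic Q/T1 15 > Clinic C/T1 14 > Clinic Q/T2 11 > Clinic C/T2 10 > Clinic B/T1 8 > Clinic B/T2 3 > Clinic G/T2 2.
Fill Clinic G T1 block (45 at 24) → 100 left.
Fill Clinic Q T1 block (30 at 15) → 70 left.
Clinic C T1 at 14: fill all 15 → 55 left.
Clinic Q/T2 (11): +45 → 10 left.
10 remain; put them into Clinic C T2 at 10.
Total = 24×45 + 15×30 + 14×15 + 11×45 + 10×10 = 2335.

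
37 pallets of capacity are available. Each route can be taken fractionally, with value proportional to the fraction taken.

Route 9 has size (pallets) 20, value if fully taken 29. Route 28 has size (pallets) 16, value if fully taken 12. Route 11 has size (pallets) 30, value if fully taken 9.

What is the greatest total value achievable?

Rank by value-to-size ratio: Route 9 29/20≈1.45, Route 28 12/16≈0.75, Route 11 9/30≈0.3.
All 20 pallets of Route 9 fit (value 29) — 17 remain.
All 16 pallets of Route 28 fit (value 12) — 1 remain.
Fill the last 1 pallets with part of Route 11: 1/30 of it earns 0.3.
Total value = 41.3.

41.3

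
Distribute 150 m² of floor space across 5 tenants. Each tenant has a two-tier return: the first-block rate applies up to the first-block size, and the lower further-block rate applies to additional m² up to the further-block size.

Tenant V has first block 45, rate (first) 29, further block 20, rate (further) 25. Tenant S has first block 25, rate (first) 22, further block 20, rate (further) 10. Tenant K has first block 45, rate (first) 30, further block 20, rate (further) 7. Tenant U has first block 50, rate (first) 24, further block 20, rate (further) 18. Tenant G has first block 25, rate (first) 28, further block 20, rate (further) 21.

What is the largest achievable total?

Rank every tier by rate: Tenant K/first 30 > Tenant V/first 29 > Tenant G/first 28 > Tenant V/second 25 > Tenant U/first 24 > Tenant S/first 22 > Tenant G/second 21 > Tenant U/second 18 > Tenant S/second 10 > Tenant K/second 7.
Tenant K/first (30): +45 → 105 left.
Tenant V first at 29: fill all 45 → 60 left.
Tenant G first at 28: fill all 25 → 35 left.
Fill Tenant V second block (20 at 25) → 15 left.
15 remain; put them into Tenant U first at 24.
Total = 30×45 + 29×45 + 28×25 + 25×20 + 24×15 = 4215.

4215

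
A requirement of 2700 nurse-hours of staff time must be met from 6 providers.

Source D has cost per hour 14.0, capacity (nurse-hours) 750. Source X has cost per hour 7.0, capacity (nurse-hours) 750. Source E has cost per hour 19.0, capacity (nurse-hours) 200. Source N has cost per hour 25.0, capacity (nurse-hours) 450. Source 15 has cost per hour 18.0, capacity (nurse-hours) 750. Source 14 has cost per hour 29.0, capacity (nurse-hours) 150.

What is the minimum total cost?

39300

Fill from the cheapest provider first.
Take 750 from Source X at 7.0 → need 1950 more.
Source D (14.0): use full 750 → 1200 nurse-hours to go.
Source 15 (18.0): use full 750 → 450 nurse-hours to go.
Source E (19.0): use full 200 → 250 nurse-hours to go.
Source N (25.0): take the remaining 250 → done.
Source 14: unused.
Cost = 750×7.0 + 750×14.0 + 750×18.0 + 200×19.0 + 250×25.0 = 39300.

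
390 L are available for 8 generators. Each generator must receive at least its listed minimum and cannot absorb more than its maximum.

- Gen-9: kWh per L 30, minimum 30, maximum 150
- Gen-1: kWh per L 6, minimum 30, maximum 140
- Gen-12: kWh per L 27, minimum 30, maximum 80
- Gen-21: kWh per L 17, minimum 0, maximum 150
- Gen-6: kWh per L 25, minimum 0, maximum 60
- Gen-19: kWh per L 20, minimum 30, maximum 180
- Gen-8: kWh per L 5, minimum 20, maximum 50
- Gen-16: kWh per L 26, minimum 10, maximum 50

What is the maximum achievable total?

Meeting every minimum uses 30+30+30+0+0+30+20+10 = 150 L, leaving 240.
Order the generators by kWh per L: Gen-9 30 > Gen-12 27 > Gen-16 26 > Gen-6 25 > Gen-19 20 > Gen-21 17 > Gen-1 6 > Gen-8 5.
Gen-9 takes 120 more to reach its cap of 150 ; 120 left.
Gen-12 takes 50 more to reach its cap of 80 ; 70 left.
Gen-16: +40 to 50 (cap) ; 30 left.
Gen-6: +30 (room for 60) → 30. Pool exhausted.
Total = 30×150 + 6×30 + 27×80 + 25×30 + 20×30 + 5×20 + 26×50 = 9590.

9590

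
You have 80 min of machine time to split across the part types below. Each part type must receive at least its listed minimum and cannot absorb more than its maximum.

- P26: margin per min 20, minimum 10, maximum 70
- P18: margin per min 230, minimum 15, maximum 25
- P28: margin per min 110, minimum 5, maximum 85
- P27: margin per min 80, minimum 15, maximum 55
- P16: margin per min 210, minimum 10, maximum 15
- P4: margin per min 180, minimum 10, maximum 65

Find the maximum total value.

Meeting every minimum uses 10+15+5+15+10+10 = 65 min, leaving 15.
Order the part types by margin per min: P18 230 > P16 210 > P4 180 > P28 110 > P27 80 > P26 20.
Give P18 10 more to hit its cap of 25 — 5 left.
P16 takes 5 more to reach its cap of 15 — 0 left.
Total = 20×10 + 230×25 + 110×5 + 80×15 + 210×15 + 180×10 = 12650.

12650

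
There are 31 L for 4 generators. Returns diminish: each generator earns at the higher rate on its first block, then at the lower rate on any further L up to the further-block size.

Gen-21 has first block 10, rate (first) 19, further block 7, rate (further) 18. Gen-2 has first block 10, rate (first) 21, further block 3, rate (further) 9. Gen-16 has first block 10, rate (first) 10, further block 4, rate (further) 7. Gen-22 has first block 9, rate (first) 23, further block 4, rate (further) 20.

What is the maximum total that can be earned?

Rank every tier by rate: Gen-22/tier1 23 > Gen-2/tier1 21 > Gen-22/tier2 20 > Gen-21/tier1 19 > Gen-21/tier2 18 > Gen-16/tier1 10 > Gen-2/tier2 9 > Gen-16/tier2 7.
Gen-22/tier1 (23): +9 — 22 left.
Fill Gen-2 tier1 block (10 at 21) — 12 left.
Fill Gen-22 tier2 block (4 at 20) — 8 left.
8 remain; put them into Gen-21 tier1 at 19.
Total = 23×9 + 21×10 + 20×4 + 19×8 = 649.

649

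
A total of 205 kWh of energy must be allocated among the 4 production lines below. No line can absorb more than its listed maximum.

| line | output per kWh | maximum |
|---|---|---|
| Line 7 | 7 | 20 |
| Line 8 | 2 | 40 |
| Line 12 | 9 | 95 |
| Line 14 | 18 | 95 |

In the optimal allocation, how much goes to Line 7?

Highest output per kWh first: Line 14 18 > Line 12 9 > Line 7 7 > Line 8 2.
Line 14: +95 to 95 (cap) → 110 left.
Give Line 12 95 to hit its cap of 95 → 15 left.
Line 7 has room for 20 but only 15 remain, so it gets 15.

15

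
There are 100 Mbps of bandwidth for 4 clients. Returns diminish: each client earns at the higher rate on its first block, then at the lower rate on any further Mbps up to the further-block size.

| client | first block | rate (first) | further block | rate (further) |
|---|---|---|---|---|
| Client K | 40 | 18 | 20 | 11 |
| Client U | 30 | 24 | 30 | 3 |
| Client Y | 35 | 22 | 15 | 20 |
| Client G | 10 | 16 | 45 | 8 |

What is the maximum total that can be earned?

Rank every tier by rate: Client U/first 24 > Client Y/first 22 > Client Y/second 20 > Client K/first 18 > Client G/first 16 > Client K/second 11 > Client G/second 8 > Client U/second 3.
Fill Client U first block (30 at 24) — 70 left.
Fill Client Y first block (35 at 22) — 35 left.
Fill Client Y second block (15 at 20) — 20 left.
20 remain; put them into Client K first at 18.
Total = 24×30 + 22×35 + 20×15 + 18×20 = 2150.

2150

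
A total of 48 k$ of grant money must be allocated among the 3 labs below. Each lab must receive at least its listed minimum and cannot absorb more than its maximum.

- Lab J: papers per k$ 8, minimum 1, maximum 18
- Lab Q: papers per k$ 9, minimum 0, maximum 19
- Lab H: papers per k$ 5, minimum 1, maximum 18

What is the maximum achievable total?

Meeting every minimum uses 1+0+1 = 2 k$, leaving 46.
Highest papers per k$ first: Lab Q 9 > Lab J 8 > Lab H 5.
Give Lab Q 19 more to hit its cap of 19 — 27 left.
Give Lab J 17 more to hit its cap of 18 — 10 left.
Lab H: +10 (room for 17) → 11. Pool exhausted.
Total = 8×18 + 9×19 + 5×11 = 370.

370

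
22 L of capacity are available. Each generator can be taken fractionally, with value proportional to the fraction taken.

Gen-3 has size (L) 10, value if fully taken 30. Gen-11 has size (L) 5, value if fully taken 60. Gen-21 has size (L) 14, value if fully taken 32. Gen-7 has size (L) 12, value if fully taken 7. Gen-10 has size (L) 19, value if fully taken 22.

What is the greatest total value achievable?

Rank by value-to-size ratio: Gen-11 60/5≈12, Gen-3 30/10≈3, Gen-21 32/14≈2.29, Gen-10 22/19≈1.16, Gen-7 7/12≈0.583.
Gen-11: take in full, 5 L for value 60 — 17 left.
Gen-3: take in full, 10 L for value 30 — 7 left.
7 L left: a 7/14 share of Gen-21 gives 32×7/14 = 16.
Total value = 106.

106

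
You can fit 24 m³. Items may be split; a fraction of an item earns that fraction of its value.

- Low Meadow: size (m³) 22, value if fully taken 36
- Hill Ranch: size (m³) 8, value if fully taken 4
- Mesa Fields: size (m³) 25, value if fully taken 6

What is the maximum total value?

Sort by value density: Low Meadow 36/22≈1.64, Hill Ranch 4/8≈0.5, Mesa Fields 6/25≈0.24.
Low Meadow: take in full, 22 m³ for value 36 ; 2 left.
2 m³ left: a 2/8 share of Hill Ranch gives 4×2/8 = 1.
Total value = 37.

37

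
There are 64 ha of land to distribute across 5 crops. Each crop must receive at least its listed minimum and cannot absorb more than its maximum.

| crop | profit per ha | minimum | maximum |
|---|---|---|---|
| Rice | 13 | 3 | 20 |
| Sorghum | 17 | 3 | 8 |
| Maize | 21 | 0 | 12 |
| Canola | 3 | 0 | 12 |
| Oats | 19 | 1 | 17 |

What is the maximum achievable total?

Meeting every minimum uses 3+3+0+0+1 = 7 ha, leaving 57.
Rank by profit per ha: Maize 21 > Oats 19 > Sorghum 17 > Rice 13 > Canola 3.
Maize: +12 to 12 (cap) → 45 left.
Oats: +16 to 17 (cap) → 29 left.
Give Sorghum 5 more to hit its cap of 8 → 24 left.
Rice: +17 to 20 (cap) → 7 left.
Canola has room for 12 more but only 7 remain, so it gets 7.
Total = 13×20 + 17×8 + 21×12 + 3×7 + 19×17 = 992.

992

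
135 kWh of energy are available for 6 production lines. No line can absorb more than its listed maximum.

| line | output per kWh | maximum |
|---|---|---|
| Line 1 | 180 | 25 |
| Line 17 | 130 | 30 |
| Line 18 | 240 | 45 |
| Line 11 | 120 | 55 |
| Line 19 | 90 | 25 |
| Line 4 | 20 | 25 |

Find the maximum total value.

Order the production lines by output per kWh: Line 18 240 > Line 1 180 > Line 17 130 > Line 11 120 > Line 19 90 > Line 4 20.
Give Line 18 45 to hit its cap of 45 — 90 left.
Give Line 1 25 to hit its cap of 25 — 65 left.
Line 17 takes 30 to reach its cap of 30 — 35 left.
Line 11: +35 (room for 55) → 35. Pool exhausted.
Total = 180×25 + 130×30 + 240×45 + 120×35 = 23400.

23400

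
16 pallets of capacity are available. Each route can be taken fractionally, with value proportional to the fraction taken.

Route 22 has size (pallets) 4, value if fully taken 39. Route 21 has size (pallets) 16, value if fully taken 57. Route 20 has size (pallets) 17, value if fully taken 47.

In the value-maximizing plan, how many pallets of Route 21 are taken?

Sort by value density: Route 22 39/4≈9.75, Route 21 57/16≈3.56, Route 20 47/17≈2.76.
All 4 pallets of Route 22 fit (value 39) — 12 remain.
Fill the last 12 pallets with part of Route 21: 12/16 of it earns 42.75.

12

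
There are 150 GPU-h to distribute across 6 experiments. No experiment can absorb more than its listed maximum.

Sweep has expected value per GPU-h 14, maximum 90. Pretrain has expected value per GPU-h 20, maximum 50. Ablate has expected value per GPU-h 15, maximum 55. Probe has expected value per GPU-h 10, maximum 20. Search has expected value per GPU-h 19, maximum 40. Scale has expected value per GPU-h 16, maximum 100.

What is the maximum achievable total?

2720

Rank by expected value per GPU-h: Pretrain 20 > Search 19 > Scale 16 > Ablate 15 > Sweep 14 > Probe 10.
Pretrain: +50 to 50 (cap) ; 100 left.
Search: +40 to 40 (cap) ; 60 left.
Scale: +60 (room for 100) → 60. Pool exhausted.
Total = 20×50 + 19×40 + 16×60 = 2720.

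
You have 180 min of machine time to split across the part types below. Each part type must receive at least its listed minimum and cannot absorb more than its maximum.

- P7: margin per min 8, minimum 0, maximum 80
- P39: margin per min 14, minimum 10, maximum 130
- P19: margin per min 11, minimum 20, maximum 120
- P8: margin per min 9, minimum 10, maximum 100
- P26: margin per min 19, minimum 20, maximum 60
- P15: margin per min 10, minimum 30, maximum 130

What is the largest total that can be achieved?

Meeting every minimum uses 0+10+20+10+20+30 = 90 min, leaving 90.
Highest margin per min first: P26 19 > P39 14 > P19 11 > P15 10 > P8 9 > P7 8.
Give P26 40 more to hit its cap of 60 — 50 left.
P39 has room for 120 more but only 50 remain, so it gets 60.
Total = 14×60 + 11×20 + 9×10 + 19×60 + 10×30 = 2590.

2590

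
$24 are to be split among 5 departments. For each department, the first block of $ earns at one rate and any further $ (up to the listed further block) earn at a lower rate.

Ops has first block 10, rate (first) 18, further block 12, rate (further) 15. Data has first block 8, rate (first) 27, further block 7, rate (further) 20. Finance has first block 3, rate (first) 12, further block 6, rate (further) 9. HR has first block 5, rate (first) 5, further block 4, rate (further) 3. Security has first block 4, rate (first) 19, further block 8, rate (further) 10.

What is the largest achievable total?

Treat each block as its own option and order by rate: Data/tier1 27 > Data/tier2 20 > Security/tier1 19 > Ops/tier1 18 > Ops/tier2 15 > Finance/tier1 12 > Security/tier2 10 > Finance/tier2 9 > HR/tier1 5 > HR/tier2 3.
Data/tier1 (27): +8 → 16 left.
Fill Data tier2 block (7 at 20) → 9 left.
Security/tier1 (19): +4 → 5 left.
Ops tier1 at 18: only 5 left, fill 5.
Total = 27×8 + 20×7 + 19×4 + 18×5 = 522.

522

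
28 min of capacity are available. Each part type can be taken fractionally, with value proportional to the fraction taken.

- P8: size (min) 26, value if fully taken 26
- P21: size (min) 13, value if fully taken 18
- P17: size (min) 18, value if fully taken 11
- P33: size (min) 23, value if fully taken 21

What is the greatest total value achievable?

Best value per unit of size first: P21 18/13≈1.38, P8 26/26≈1, P33 21/23≈0.913, P17 11/18≈0.611.
Take all of P21 (13 min, value 18) — 15 min left.
Fill the last 15 min with part of P8: 15/26 of it earns 15.
Total value = 33.

33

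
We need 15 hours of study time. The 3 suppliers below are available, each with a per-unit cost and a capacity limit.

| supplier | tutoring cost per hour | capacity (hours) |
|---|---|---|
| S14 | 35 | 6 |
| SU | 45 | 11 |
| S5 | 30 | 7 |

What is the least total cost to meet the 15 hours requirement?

Fill from the cheapest supplier first.
S5 (30): use full 7 — 8 hours to go.
S14 at 35: take all 6 hours — 2 still needed.
SU at 45: take 2 of its 11 — requirement met.
Cost = 7×30 + 6×35 + 2×45 = 510.

510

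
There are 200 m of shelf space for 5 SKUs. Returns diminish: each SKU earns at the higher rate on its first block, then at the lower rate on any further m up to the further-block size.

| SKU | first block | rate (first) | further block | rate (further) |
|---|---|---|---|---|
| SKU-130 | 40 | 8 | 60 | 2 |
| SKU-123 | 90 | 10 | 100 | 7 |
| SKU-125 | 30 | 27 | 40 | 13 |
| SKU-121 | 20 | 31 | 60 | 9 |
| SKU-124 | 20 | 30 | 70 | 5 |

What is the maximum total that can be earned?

Order all 10 blocks by rate: SKU-121/first 31 > SKU-124/first 30 > SKU-125/first 27 > SKU-125/second 13 > SKU-123/first 10 > SKU-121/second 9 > SKU-130/first 8 > SKU-123/second 7 > SKU-124/second 5 > SKU-130/second 2.
SKU-121 first at 31: fill all 20 — 180 left.
SKU-124 first at 30: fill all 20 — 160 left.
Fill SKU-125 first block (30 at 27) — 130 left.
SKU-125 second at 13: fill all 40 — 90 left.
SKU-123/first (10): +90 — 0 left.
Total = 31×20 + 30×20 + 27×30 + 13×40 + 10×90 = 3450.

3450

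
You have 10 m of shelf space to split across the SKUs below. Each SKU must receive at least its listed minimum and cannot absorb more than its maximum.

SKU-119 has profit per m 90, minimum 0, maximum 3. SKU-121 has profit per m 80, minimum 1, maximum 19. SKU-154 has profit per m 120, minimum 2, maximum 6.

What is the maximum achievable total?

1070

Meeting every minimum uses 0+1+2 = 3 m, leaving 7.
Highest profit per m first: SKU-154 120 > SKU-119 90 > SKU-121 80.
SKU-154 takes 4 more to reach its cap of 6 → 3 left.
SKU-119: +3 to 3 (cap) → 0 left.
Total = 90×3 + 80×1 + 120×6 = 1070.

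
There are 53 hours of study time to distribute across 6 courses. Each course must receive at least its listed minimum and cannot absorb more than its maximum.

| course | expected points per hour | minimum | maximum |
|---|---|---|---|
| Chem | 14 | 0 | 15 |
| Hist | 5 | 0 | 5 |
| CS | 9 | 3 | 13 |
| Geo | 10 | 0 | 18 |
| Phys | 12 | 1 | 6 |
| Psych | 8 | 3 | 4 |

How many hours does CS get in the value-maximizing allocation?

11

Meeting every minimum uses 0+0+3+0+1+3 = 7 hours, leaving 46.
Rank by expected points per hour: Chem 14 > Phys 12 > Geo 10 > CS 9 > Psych 8 > Hist 5.
Chem: +15 to 15 (cap) — 31 left.
Phys: +5 to 6 (cap) — 26 left.
Geo takes 18 more to reach its cap of 18 — 8 left.
CS: +8 (room for 10) → 11. Pool exhausted.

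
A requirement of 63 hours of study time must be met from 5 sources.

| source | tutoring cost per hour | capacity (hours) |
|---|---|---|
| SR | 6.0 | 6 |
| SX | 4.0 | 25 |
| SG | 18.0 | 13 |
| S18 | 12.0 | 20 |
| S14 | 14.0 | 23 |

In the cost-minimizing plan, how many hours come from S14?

Use sources in increasing cost order.
SX (4.0): use full 25 ; 38 hours to go.
SR at 6.0: take all 6 hours ; 32 still needed.
S18 at 12.0: take all 20 hours ; 12 still needed.
Take 12 from S14 at 14.0 to finish.
SG: unused.

12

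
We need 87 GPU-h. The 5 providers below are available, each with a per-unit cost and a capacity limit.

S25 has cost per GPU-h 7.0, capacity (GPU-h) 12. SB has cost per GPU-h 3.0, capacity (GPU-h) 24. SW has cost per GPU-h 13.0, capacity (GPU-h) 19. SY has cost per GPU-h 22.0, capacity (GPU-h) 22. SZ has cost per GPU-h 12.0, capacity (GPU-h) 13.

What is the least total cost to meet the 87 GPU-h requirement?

Use providers in increasing cost order.
Take 24 from SB at 3.0 ; need 63 more.
Take 12 from S25 at 7.0 ; need 51 more.
Take 13 from SZ at 12.0 ; need 38 more.
SW at 13.0: take all 19 GPU-h ; 19 still needed.
SY at 22.0: take 19 of its 22 ; requirement met.
Cost = 24×3.0 + 12×7.0 + 13×12.0 + 19×13.0 + 19×22.0 = 977.

977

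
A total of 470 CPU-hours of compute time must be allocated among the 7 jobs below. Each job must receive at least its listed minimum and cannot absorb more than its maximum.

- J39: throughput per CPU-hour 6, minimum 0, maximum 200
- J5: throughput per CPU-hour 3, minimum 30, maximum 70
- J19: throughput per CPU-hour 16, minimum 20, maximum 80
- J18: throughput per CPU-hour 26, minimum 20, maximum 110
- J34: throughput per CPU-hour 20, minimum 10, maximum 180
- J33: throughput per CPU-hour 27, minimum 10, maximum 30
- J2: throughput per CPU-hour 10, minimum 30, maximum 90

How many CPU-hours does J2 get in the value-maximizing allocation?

40

Meeting every minimum uses 0+30+20+20+10+10+30 = 120 CPU-hours, leaving 350.
Highest throughput per CPU-hour first: J33 27 > J18 26 > J34 20 > J19 16 > J2 10 > J39 6 > J5 3.
J33 takes 20 more to reach its cap of 30 → 330 left.
Give J18 90 more to hit its cap of 110 → 240 left.
J34 takes 170 more to reach its cap of 180 → 70 left.
Give J19 60 more to hit its cap of 80 → 10 left.
J2: +10 (room for 60) → 40. Pool exhausted.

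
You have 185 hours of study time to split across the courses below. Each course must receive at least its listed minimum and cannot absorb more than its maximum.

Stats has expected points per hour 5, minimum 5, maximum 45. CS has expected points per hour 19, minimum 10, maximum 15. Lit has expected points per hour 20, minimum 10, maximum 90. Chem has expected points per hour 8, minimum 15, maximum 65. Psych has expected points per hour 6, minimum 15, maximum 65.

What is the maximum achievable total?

2680

Meeting every minimum uses 5+10+10+15+15 = 55 hours, leaving 130.
Order the courses by expected points per hour: Lit 20 > CS 19 > Chem 8 > Psych 6 > Stats 5.
Lit takes 80 more to reach its cap of 90 — 50 left.
CS takes 5 more to reach its cap of 15 — 45 left.
Only 45 left; Chem takes them to reach 60.
Total = 5×5 + 19×15 + 20×90 + 8×60 + 6×15 = 2680.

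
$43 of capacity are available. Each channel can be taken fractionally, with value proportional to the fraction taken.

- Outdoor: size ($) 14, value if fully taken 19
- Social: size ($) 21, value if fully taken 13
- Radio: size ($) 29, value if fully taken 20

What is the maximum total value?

Rank by value-to-size ratio: Outdoor 19/14≈1.36, Radio 20/29≈0.69, Social 13/21≈0.619.
Take all of Outdoor (14 $, value 19) — 29 $ left.
Radio: take in full, 29 $ for value 20 — 0 left.
Total value = 39.

39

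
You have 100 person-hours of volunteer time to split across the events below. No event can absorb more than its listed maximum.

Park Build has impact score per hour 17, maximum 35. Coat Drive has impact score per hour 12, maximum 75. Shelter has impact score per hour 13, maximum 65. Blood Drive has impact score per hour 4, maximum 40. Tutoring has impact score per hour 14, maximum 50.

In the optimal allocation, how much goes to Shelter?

15

Rank by impact score per hour: Park Build 17 > Tutoring 14 > Shelter 13 > Coat Drive 12 > Blood Drive 4.
Park Build: +35 to 35 (cap) → 65 left.
Tutoring takes 50 to reach its cap of 50 → 15 left.
Only 15 left; Shelter takes them to reach 15.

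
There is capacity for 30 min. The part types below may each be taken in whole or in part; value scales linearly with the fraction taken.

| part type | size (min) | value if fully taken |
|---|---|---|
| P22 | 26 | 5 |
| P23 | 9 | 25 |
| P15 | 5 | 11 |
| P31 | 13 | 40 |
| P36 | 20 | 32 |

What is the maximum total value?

Rank by value-to-size ratio: P31 40/13≈3.08, P23 25/9≈2.78, P15 11/5≈2.2, P36 32/20≈1.6, P22 5/26≈0.192.
All 13 min of P31 fit (value 40) → 17 remain.
P23: take in full, 9 min for value 25 → 8 left.
P15: take in full, 5 min for value 11 → 3 left.
Fill the last 3 min with part of P36: 3/20 of it earns 4.8.
Total value = 80.8.

80.8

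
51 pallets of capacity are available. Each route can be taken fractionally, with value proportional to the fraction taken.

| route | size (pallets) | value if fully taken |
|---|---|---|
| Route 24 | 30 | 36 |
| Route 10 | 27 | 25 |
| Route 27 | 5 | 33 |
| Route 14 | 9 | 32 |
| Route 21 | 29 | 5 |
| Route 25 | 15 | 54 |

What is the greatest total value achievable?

Rank by value-to-size ratio: Route 27 33/5≈6.6, Route 25 54/15≈3.6, Route 14 32/9≈3.56, Route 24 36/30≈1.2, Route 10 25/27≈0.926, Route 21 5/29≈0.172.
Route 27: take in full, 5 pallets for value 33 → 46 left.
All 15 pallets of Route 25 fit (value 54) → 31 remain.
All 9 pallets of Route 14 fit (value 32) → 22 remain.
Fill the last 22 pallets with part of Route 24: 22/30 of it earns 26.4.
Total value = 145.4.

145.4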